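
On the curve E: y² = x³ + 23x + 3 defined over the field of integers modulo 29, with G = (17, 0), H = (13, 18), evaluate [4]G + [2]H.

First 4G:
Repeated addition: build up to 4G.
2G: (17, 0) + (17, 0): same x and y₁ ≡ -y₂, so the sum is O.
3G: O + (17, 0) = (17, 0) (identity).
4G: (17, 0) + (17, 0): same x and y₁ ≡ -y₂, so the sum is O.
4G = O.
Next 2H:
Repeated addition: build up to 2H.
2H: tangent at (13, 18): λ = (3·13² + 23)/(2·18) ≡ 8/7. 7⁻¹ ≡ 25 (mod 29), so λ ≡ 8·25 ≡ 26.
  x = λ² - 13 - 13 = 676 - 26 ≡ 12; y = λ·(13 - 12) - 18 ≡ 8. → (12, 8)
2H = (12, 8).
Finally 4G + 2H:
O + (12, 8) = (12, 8) (identity).

(12, 8)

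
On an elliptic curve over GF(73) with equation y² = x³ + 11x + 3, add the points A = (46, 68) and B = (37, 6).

(46, 68) + (37, 6). λ = (6 - 68)/(37 - 46) ≡ 11/64 mod 73. 64⁻¹ ≡ 8 (mod 73), so λ ≡ 15.
  x = λ² - 46 - 37 = 225 - 83 ≡ 69; y = λ·(46 - 69) - 68 ≡ 25. → (69, 25)

(69, 25)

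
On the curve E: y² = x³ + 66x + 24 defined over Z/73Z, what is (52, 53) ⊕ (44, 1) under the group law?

(1, 23)

(52, 53) + (44, 1). λ = (1 - 53)/(44 - 52) ≡ 21/65 mod 73. 65⁻¹ ≡ 9 (mod 73) since 65·9 = 585 ≡ 1, so λ ≡ 43.
  x = λ² - 52 - 44 = 1849 - 96 ≡ 1; y = λ·(52 - 1) - 53 ≡ 23. → (1, 23)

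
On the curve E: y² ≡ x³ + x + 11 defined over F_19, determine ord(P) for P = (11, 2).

2P: tangent at (11, 2): λ = (3·11² + 1)/(2·2) ≡ 3/4. 4⁻¹ ≡ 5 (mod 19), so λ ≡ 3·5 ≡ 15.
  x = λ² - 11 - 11 = 225 - 22 ≡ 13; y = λ·(11 - 13) - 2 ≡ 6. → (13, 6)
3P: (13, 6) + (11, 2). λ = (2 - 6)/(11 - 13) ≡ 15/17 mod 19. 17⁻¹ ≡ 9 (mod 19), so λ ≡ 2.
  x = λ² - 13 - 11 = 4 - 24 ≡ 18; y = λ·(13 - 18) - 6 ≡ 3. → (18, 3)
4P: (18, 3) + (11, 2). λ = (2 - 3)/(11 - 18) ≡ 18/12 mod 19. 12⁻¹ ≡ 8 (mod 19) since 12·8 = 96 ≡ 1, so λ ≡ 11.
  x = λ² - 18 - 11 = 121 - 29 ≡ 16; y = λ·(18 - 16) - 3 ≡ 0. → (16, 0)
5P: (16, 0) + (11, 2). λ = (2 - 0)/(11 - 16) ≡ 2/14 mod 19. 14⁻¹ ≡ 15 (mod 19) since 14·15 = 210 ≡ 1, so λ ≡ 11.
  x = λ² - 16 - 11 = 121 - 27 ≡ 18; y = λ·(16 - 18) - 0 ≡ 16. → (18, 16)
6P: (18, 16) + (11, 2). λ = (2 - 16)/(11 - 18) ≡ 5/12 mod 19. 12⁻¹ ≡ 8 (mod 19), so λ ≡ 2.
  x = λ² - 18 - 11 = 4 - 29 ≡ 13; y = λ·(18 - 13) - 16 ≡ 13. → (13, 13)
7P: (13, 13) + (11, 2). λ = (2 - 13)/(11 - 13) ≡ 8/17 mod 19. 17⁻¹ ≡ 9 (mod 19) since 17·9 = 153 ≡ 1, so λ ≡ 15.
  x = λ² - 13 - 11 = 225 - 24 ≡ 11; y = λ·(13 - 11) - 13 ≡ 17. → (11, 17)
8P: (11, 17) + (11, 2): same x and y₁ ≡ -y₂, so the sum is O.
8P = O, so the order is 8.

8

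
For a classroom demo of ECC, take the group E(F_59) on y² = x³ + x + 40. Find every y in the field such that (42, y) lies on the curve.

19, 40

x³ + 1x + 40 = 74170 ≡ 7 (mod 59).
Square roots of 7 mod 59: 19 and 40 (since 19² = 361 ≡ 7).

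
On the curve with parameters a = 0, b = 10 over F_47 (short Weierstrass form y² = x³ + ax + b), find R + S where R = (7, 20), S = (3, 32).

(7, 20) + (3, 32). λ = (32 - 20)/(3 - 7) ≡ 12/43 mod 47. 43⁻¹ ≡ 35 (mod 47) since 43·35 = 1505 ≡ 1, so λ ≡ 44.
  x = λ² - 7 - 3 = 1936 - 10 ≡ 46; y = λ·(7 - 46) - 20 ≡ 3. → (46, 3)

(46, 3)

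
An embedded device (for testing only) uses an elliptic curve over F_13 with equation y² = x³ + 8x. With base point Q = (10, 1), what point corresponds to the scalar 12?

O

Double-and-add on 12 = (1100)₂. Start with Q = (10, 1) for the leading 1-bit.
double: tangent at (10, 1): λ = (3·10² + 8)/(2·1) ≡ 9/2. 2⁻¹ ≡ 7 (mod 13) since 2·7 = 14 ≡ 1, so λ ≡ 9·7 ≡ 11.
  x = λ² - 10 - 10 = 121 - 20 ≡ 10; y = λ·(10 - 10) - 1 ≡ 12. → (10, 12)
add Q: (10, 12) + (10, 1): same x and y₁ ≡ -y₂, so the sum is 𝒪.
double: 𝒪 + 𝒪 = 𝒪 (identity).
double: 𝒪 + 𝒪 = 𝒪 (identity).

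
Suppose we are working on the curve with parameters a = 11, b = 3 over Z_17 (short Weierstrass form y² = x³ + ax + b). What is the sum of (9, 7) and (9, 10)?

The two points share x = 9 and their y-coordinates satisfy 7 + 10 ≡ 0 (mod 17), so they are inverses. Their sum is 𝒪.

O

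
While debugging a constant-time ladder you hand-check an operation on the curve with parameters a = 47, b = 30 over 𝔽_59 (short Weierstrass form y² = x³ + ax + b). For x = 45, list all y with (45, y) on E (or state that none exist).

x³ + 47x + 30 = 93270 ≡ 50 (mod 59).
50 is a non-residue mod 59; no y exists.

none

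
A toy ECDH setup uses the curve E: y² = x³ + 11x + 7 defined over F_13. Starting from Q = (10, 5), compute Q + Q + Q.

(8, 10)

Repeated addition: build up to 3Q.
2Q: tangent at (10, 5): λ = (3·10² + 11)/(2·5) ≡ 12/10. 10⁻¹ ≡ 4 (mod 13), so λ ≡ 12·4 ≡ 9.
  x = λ² - 10 - 10 = 81 - 20 ≡ 9; y = λ·(10 - 9) - 5 ≡ 4. → (9, 4)
3Q: (9, 4) + (10, 5). λ = (5 - 4)/(10 - 9) ≡ 1/1 mod 13. 1⁻¹ ≡ 1 (mod 13) since 1·1 = 1 ≡ 1, so λ ≡ 1.
  x = λ² - 9 - 10 = 1 - 19 ≡ 8; y = λ·(9 - 8) - 4 ≡ 10. → (8, 10)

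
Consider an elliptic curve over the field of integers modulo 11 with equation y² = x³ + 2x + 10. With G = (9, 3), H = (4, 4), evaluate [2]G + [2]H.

First 2G:
Repeated addition: build up to 2G.
2G: tangent at (9, 3): λ = (3·9² + 2)/(2·3) ≡ 3/6. 6⁻¹ ≡ 2 (mod 11) since 6·2 = 12 ≡ 1, so λ ≡ 3·2 ≡ 6.
  x = λ² - 9 - 9 = 36 - 18 ≡ 7; y = λ·(9 - 7) - 3 ≡ 9. → (7, 9)
2G = (7, 9).
Next 2H:
Repeated addition: build up to 2H.
2H: tangent at (4, 4): λ = (3·4² + 2)/(2·4) ≡ 6/8. 8⁻¹ ≡ 7 (mod 11), so λ ≡ 6·7 ≡ 9.
  x = λ² - 4 - 4 = 81 - 8 ≡ 7; y = λ·(4 - 7) - 4 ≡ 2. → (7, 2)
2H = (7, 2).
Finally 2G + 2H:
(7, 9) + (7, 2): same x and y₁ ≡ -y₂, so the sum is O.

O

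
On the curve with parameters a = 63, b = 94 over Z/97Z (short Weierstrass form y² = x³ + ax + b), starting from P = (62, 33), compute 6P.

(47, 9)

Repeated addition: build up to 6P.
2P: tangent at (62, 33): λ = (3·62² + 63)/(2·33) ≡ 52/66. 66⁻¹ ≡ 25 (mod 97) since 66·25 = 1650 ≡ 1, so λ ≡ 52·25 ≡ 39.
  x = λ² - 62 - 62 = 1521 - 124 ≡ 39; y = λ·(62 - 39) - 33 ≡ 88. → (39, 88)
3P: (39, 88) + (62, 33). λ = (33 - 88)/(62 - 39) ≡ 42/23 mod 97. 23⁻¹ ≡ 38 (mod 97), so λ ≡ 44.
  x = λ² - 39 - 62 = 1936 - 101 ≡ 89; y = λ·(39 - 89) - 88 ≡ 40. → (89, 40)
4P: (89, 40) + (62, 33). λ = (33 - 40)/(62 - 89) ≡ 90/70 mod 97. 70⁻¹ ≡ 79 (mod 97), so λ ≡ 29.
  x = λ² - 89 - 62 = 841 - 151 ≡ 11; y = λ·(89 - 11) - 40 ≡ 88. → (11, 88)
5P: (11, 88) + (62, 33). λ = (33 - 88)/(62 - 11) ≡ 42/51 mod 97. 51⁻¹ ≡ 78 (mod 97), so λ ≡ 75.
  x = λ² - 11 - 62 = 5625 - 73 ≡ 23; y = λ·(11 - 23) - 88 ≡ 79. → (23, 79)
6P: (23, 79) + (62, 33). λ = (33 - 79)/(62 - 23) ≡ 51/39 mod 97. 39⁻¹ ≡ 5 (mod 97), so λ ≡ 61.
  x = λ² - 23 - 62 = 3721 - 85 ≡ 47; y = λ·(23 - 47) - 79 ≡ 9. → (47, 9)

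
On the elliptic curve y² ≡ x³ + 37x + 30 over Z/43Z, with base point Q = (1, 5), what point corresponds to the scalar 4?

Repeated addition: build up to 4Q.
2Q: tangent at (1, 5): λ = (3·1² + 37)/(2·5) ≡ 40/10. 10⁻¹ ≡ 13 (mod 43) since 10·13 = 130 ≡ 1, so λ ≡ 40·13 ≡ 4.
  x = λ² - 1 - 1 = 16 - 2 ≡ 14; y = λ·(1 - 14) - 5 ≡ 29. → (14, 29)
3Q: (14, 29) + (1, 5). λ = (5 - 29)/(1 - 14) ≡ 19/30 mod 43. 30⁻¹ ≡ 33 (mod 43), so λ ≡ 25.
  x = λ² - 14 - 1 = 625 - 15 ≡ 8; y = λ·(14 - 8) - 29 ≡ 35. → (8, 35)
4Q: (8, 35) + (1, 5). λ = (5 - 35)/(1 - 8) ≡ 13/36 mod 43. 36⁻¹ ≡ 6 (mod 43) since 36·6 = 216 ≡ 1, so λ ≡ 35.
  x = λ² - 8 - 1 = 1225 - 9 ≡ 12; y = λ·(8 - 12) - 35 ≡ 40. → (12, 40)

(12, 40)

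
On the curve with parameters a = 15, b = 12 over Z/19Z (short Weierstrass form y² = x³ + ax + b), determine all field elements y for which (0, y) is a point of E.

none

x³ + 15x + 12 = 12 ≡ 12 (mod 19).
12 is a non-residue mod 19; no y exists.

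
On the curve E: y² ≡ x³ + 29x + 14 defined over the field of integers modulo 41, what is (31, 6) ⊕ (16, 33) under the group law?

(31, 6) + (16, 33). λ = (33 - 6)/(16 - 31) ≡ 27/26 mod 41. 26⁻¹ ≡ 30 (mod 41), so λ ≡ 31.
  x = λ² - 31 - 16 = 961 - 47 ≡ 12; y = λ·(31 - 12) - 6 ≡ 9. → (12, 9)

(12, 9)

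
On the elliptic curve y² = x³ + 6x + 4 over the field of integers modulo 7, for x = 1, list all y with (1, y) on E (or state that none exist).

x³ + 6x + 4 = 11 ≡ 4 (mod 7).
Square roots of 4 mod 7: 2 and 5 (since 2² = 4 ≡ 4).

2, 5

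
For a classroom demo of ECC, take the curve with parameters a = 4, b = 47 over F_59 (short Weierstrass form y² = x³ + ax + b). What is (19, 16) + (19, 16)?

tangent at (19, 16): λ = (3·19² + 4)/(2·16) ≡ 25/32. 32⁻¹ ≡ 24 (mod 59) since 32·24 = 768 ≡ 1, so λ ≡ 25·24 ≡ 10.
  x = λ² - 19 - 19 = 100 - 38 ≡ 3; y = λ·(19 - 3) - 16 ≡ 26. → (3, 26)

(3, 26)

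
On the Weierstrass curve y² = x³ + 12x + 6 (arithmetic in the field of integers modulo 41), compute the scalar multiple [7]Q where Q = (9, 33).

(20, 28)

Repeated addition: build up to 7Q.
2Q: tangent at (9, 33): λ = (3·9² + 12)/(2·33) ≡ 9/25. 25⁻¹ ≡ 23 (mod 41), so λ ≡ 9·23 ≡ 2.
  x = λ² - 9 - 9 = 4 - 18 ≡ 27; y = λ·(9 - 27) - 33 ≡ 13. → (27, 13)
3Q: (27, 13) + (9, 33). λ = (33 - 13)/(9 - 27) ≡ 20/23 mod 41. 23⁻¹ ≡ 25 (mod 41) since 23·25 = 575 ≡ 1, so λ ≡ 8.
  x = λ² - 27 - 9 = 64 - 36 ≡ 28; y = λ·(27 - 28) - 13 ≡ 20. → (28, 20)
4Q: (28, 20) + (9, 33). λ = (33 - 20)/(9 - 28) ≡ 13/22 mod 41. 22⁻¹ ≡ 28 (mod 41), so λ ≡ 36.
  x = λ² - 28 - 9 = 1296 - 37 ≡ 29; y = λ·(28 - 29) - 20 ≡ 26. → (29, 26)
5Q: (29, 26) + (9, 33). λ = (33 - 26)/(9 - 29) ≡ 7/21 mod 41. 21⁻¹ ≡ 2 (mod 41), so λ ≡ 14.
  x = λ² - 29 - 9 = 196 - 38 ≡ 35; y = λ·(29 - 35) - 26 ≡ 13. → (35, 13)
6Q: (35, 13) + (9, 33). λ = (33 - 13)/(9 - 35) ≡ 20/15 mod 41. 15⁻¹ ≡ 11 (mod 41) since 15·11 = 165 ≡ 1, so λ ≡ 15.
  x = λ² - 35 - 9 = 225 - 44 ≡ 17; y = λ·(35 - 17) - 13 ≡ 11. → (17, 11)
7Q: (17, 11) + (9, 33). λ = (33 - 11)/(9 - 17) ≡ 22/33 mod 41. 33⁻¹ ≡ 5 (mod 41) since 33·5 = 165 ≡ 1, so λ ≡ 28.
  x = λ² - 17 - 9 = 784 - 26 ≡ 20; y = λ·(17 - 20) - 11 ≡ 28. → (20, 28)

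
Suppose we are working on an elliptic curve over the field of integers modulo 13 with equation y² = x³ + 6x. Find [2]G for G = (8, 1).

tangent at (8, 1): λ = (3·8² + 6)/(2·1) ≡ 3/2. 2⁻¹ ≡ 7 (mod 13), so λ ≡ 3·7 ≡ 8.
  x = λ² - 8 - 8 = 64 - 16 ≡ 9; y = λ·(8 - 9) - 1 ≡ 4. → (9, 4)

(9, 4)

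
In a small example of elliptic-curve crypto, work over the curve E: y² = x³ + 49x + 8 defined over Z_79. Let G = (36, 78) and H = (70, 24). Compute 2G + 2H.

(71, 17)

First 2G:
Repeated addition: build up to 2G.
2G: tangent at (36, 78): λ = (3·36² + 49)/(2·78) ≡ 66/77. 77⁻¹ ≡ 39 (mod 79) since 77·39 = 3003 ≡ 1, so λ ≡ 66·39 ≡ 46.
  x = λ² - 36 - 36 = 2116 - 72 ≡ 69; y = λ·(36 - 69) - 78 ≡ 63. → (69, 63)
2G = (69, 63).
Next 2H:
Repeated addition: build up to 2H.
2H: tangent at (70, 24): λ = (3·70² + 49)/(2·24) ≡ 55/48. 48⁻¹ ≡ 28 (mod 79) since 48·28 = 1344 ≡ 1, so λ ≡ 55·28 ≡ 39.
  x = λ² - 70 - 70 = 1521 - 140 ≡ 38; y = λ·(70 - 38) - 24 ≡ 39. → (38, 39)
2H = (38, 39).
Finally 2G + 2H:
(69, 63) + (38, 39). λ = (39 - 63)/(38 - 69) ≡ 55/48 mod 79. 48⁻¹ ≡ 28 (mod 79) since 48·28 = 1344 ≡ 1, so λ ≡ 39.
  x = λ² - 69 - 38 = 1521 - 107 ≡ 71; y = λ·(69 - 71) - 63 ≡ 17. → (71, 17)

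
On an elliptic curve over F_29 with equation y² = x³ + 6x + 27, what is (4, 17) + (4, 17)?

tangent at (4, 17): λ = (3·4² + 6)/(2·17) ≡ 25/5. 5⁻¹ ≡ 6 (mod 29) since 5·6 = 30 ≡ 1, so λ ≡ 25·6 ≡ 5.
  x = λ² - 4 - 4 = 25 - 8 ≡ 17; y = λ·(4 - 17) - 17 ≡ 5. → (17, 5)

(17, 5)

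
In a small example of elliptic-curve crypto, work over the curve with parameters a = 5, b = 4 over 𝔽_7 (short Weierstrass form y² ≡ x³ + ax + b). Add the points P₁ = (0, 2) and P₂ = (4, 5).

(4, 2)

(0, 2) + (4, 5). λ = (5 - 2)/(4 - 0) ≡ 3/4 mod 7. 4⁻¹ ≡ 2 (mod 7) since 4·2 = 8 ≡ 1, so λ ≡ 6.
  x = λ² - 0 - 4 = 36 - 4 ≡ 4; y = λ·(0 - 4) - 2 ≡ 2. → (4, 2)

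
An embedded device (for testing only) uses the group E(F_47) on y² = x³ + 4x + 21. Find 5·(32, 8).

Write Q = (32, 8).
Double-and-add on 5 = (101)₂. Start with Q = (32, 8) for the leading 1-bit.
double: tangent at (32, 8): λ = (3·32² + 4)/(2·8) ≡ 21/16. 16⁻¹ ≡ 3 (mod 47), so λ ≡ 21·3 ≡ 16.
  x = λ² - 32 - 32 = 256 - 64 ≡ 4; y = λ·(32 - 4) - 8 ≡ 17. → (4, 17)
double: tangent at (4, 17): λ = (3·4² + 4)/(2·17) ≡ 5/34. 34⁻¹ ≡ 18 (mod 47), so λ ≡ 5·18 ≡ 43.
  x = λ² - 4 - 4 = 1849 - 8 ≡ 8; y = λ·(4 - 8) - 17 ≡ 46. → (8, 46)
add Q: (8, 46) + (32, 8). λ = (8 - 46)/(32 - 8) ≡ 9/24 mod 47. 24⁻¹ ≡ 2 (mod 47), so λ ≡ 18.
  x = λ² - 8 - 32 = 324 - 40 ≡ 2; y = λ·(8 - 2) - 46 ≡ 15. → (2, 15)

(2, 15)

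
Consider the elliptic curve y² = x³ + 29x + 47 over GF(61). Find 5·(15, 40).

(26, 4)

Write G = (15, 40).
Double-and-add on 5 = (101)₂. Start with G = (15, 40) for the leading 1-bit.
double: tangent at (15, 40): λ = (3·15² + 29)/(2·40) ≡ 33/19. 19⁻¹ ≡ 45 (mod 61), so λ ≡ 33·45 ≡ 21.
  x = λ² - 15 - 15 = 441 - 30 ≡ 45; y = λ·(15 - 45) - 40 ≡ 1. → (45, 1)
double: tangent at (45, 1): λ = (3·45² + 29)/(2·1) ≡ 4/2. 2⁻¹ ≡ 31 (mod 61), so λ ≡ 4·31 ≡ 2.
  x = λ² - 45 - 45 = 4 - 90 ≡ 36; y = λ·(45 - 36) - 1 ≡ 17. → (36, 17)
add G: (36, 17) + (15, 40). λ = (40 - 17)/(15 - 36) ≡ 23/40 mod 61. 40⁻¹ ≡ 29 (mod 61), so λ ≡ 57.
  x = λ² - 36 - 15 = 3249 - 51 ≡ 26; y = λ·(36 - 26) - 17 ≡ 4. → (26, 4)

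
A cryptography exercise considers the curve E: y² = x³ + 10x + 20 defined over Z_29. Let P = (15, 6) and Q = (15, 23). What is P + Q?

O

The two points share x = 15 and their y-coordinates satisfy 6 + 23 ≡ 0 (mod 29), so they are inverses. Their sum is 𝒪.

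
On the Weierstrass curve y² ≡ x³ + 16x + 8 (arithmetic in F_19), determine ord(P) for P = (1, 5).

11

2P: tangent at (1, 5): λ = (3·1² + 16)/(2·5) ≡ 0/10. 10⁻¹ ≡ 2 (mod 19), so λ ≡ 0·2 ≡ 0.
  x = λ² - 1 - 1 = 0 - 2 ≡ 17; y = λ·(1 - 17) - 5 ≡ 14. → (17, 14)
3P: (17, 14) + (1, 5). λ = (5 - 14)/(1 - 17) ≡ 10/3 mod 19. 3⁻¹ ≡ 13 (mod 19), so λ ≡ 16.
  x = λ² - 17 - 1 = 256 - 18 ≡ 10; y = λ·(17 - 10) - 14 ≡ 3. → (10, 3)
4P: (10, 3) + (1, 5). λ = (5 - 3)/(1 - 10) ≡ 2/10 mod 19. 10⁻¹ ≡ 2 (mod 19), so λ ≡ 4.
  x = λ² - 10 - 1 = 16 - 11 ≡ 5; y = λ·(10 - 5) - 3 ≡ 17. → (5, 17)
5P: (5, 17) + (1, 5). λ = (5 - 17)/(1 - 5) ≡ 7/15 mod 19. 15⁻¹ ≡ 14 (mod 19) since 15·14 = 210 ≡ 1, so λ ≡ 3.
  x = λ² - 5 - 1 = 9 - 6 ≡ 3; y = λ·(5 - 3) - 17 ≡ 8. → (3, 8)
6P: (3, 8) + (1, 5). λ = (5 - 8)/(1 - 3) ≡ 16/17 mod 19. 17⁻¹ ≡ 9 (mod 19) since 17·9 = 153 ≡ 1, so λ ≡ 11.
  x = λ² - 3 - 1 = 121 - 4 ≡ 3; y = λ·(3 - 3) - 8 ≡ 11. → (3, 11)
7P: (3, 11) + (1, 5). λ = (5 - 11)/(1 - 3) ≡ 13/17 mod 19. 17⁻¹ ≡ 9 (mod 19), so λ ≡ 3.
  x = λ² - 3 - 1 = 9 - 4 ≡ 5; y = λ·(3 - 5) - 11 ≡ 2. → (5, 2)
8P: (5, 2) + (1, 5). λ = (5 - 2)/(1 - 5) ≡ 3/15 mod 19. 15⁻¹ ≡ 14 (mod 19) since 15·14 = 210 ≡ 1, so λ ≡ 4.
  x = λ² - 5 - 1 = 16 - 6 ≡ 10; y = λ·(5 - 10) - 2 ≡ 16. → (10, 16)
9P: (10, 16) + (1, 5). λ = (5 - 16)/(1 - 10) ≡ 8/10 mod 19. 10⁻¹ ≡ 2 (mod 19) since 10·2 = 20 ≡ 1, so λ ≡ 16.
  x = λ² - 10 - 1 = 256 - 11 ≡ 17; y = λ·(10 - 17) - 16 ≡ 5. → (17, 5)
10P: (17, 5) + (1, 5). λ = (5 - 5)/(1 - 17) ≡ 0/3 mod 19. 3⁻¹ ≡ 13 (mod 19), so λ ≡ 0.
  x = λ² - 17 - 1 = 0 - 18 ≡ 1; y = λ·(17 - 1) - 5 ≡ 14. → (1, 14)
11P: (1, 14) + (1, 5): same x and y₁ ≡ -y₂, so the sum is O.
11P = O, so the order is 11.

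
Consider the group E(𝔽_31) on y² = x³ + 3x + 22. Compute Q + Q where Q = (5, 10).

(8, 0)

tangent at (5, 10): λ = (3·5² + 3)/(2·10) ≡ 16/20. 20⁻¹ ≡ 14 (mod 31), so λ ≡ 16·14 ≡ 7.
  x = λ² - 5 - 5 = 49 - 10 ≡ 8; y = λ·(5 - 8) - 10 ≡ 0. → (8, 0)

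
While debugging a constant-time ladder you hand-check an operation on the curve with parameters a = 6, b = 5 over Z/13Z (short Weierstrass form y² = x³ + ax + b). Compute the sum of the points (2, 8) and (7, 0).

(2, 8) + (7, 0). λ = (0 - 8)/(7 - 2) ≡ 5/5 mod 13. 5⁻¹ ≡ 8 (mod 13), so λ ≡ 1.
  x = λ² - 2 - 7 = 1 - 9 ≡ 5; y = λ·(2 - 5) - 8 ≡ 2. → (5, 2)

(5, 2)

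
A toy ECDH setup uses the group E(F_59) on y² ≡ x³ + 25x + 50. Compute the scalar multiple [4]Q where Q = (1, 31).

(25, 4)

Repeated addition: build up to 4Q.
2Q: tangent at (1, 31): λ = (3·1² + 25)/(2·31) ≡ 28/3. 3⁻¹ ≡ 20 (mod 59) since 3·20 = 60 ≡ 1, so λ ≡ 28·20 ≡ 29.
  x = λ² - 1 - 1 = 841 - 2 ≡ 13; y = λ·(1 - 13) - 31 ≡ 34. → (13, 34)
3Q: (13, 34) + (1, 31). λ = (31 - 34)/(1 - 13) ≡ 56/47 mod 59. 47⁻¹ ≡ 54 (mod 59), so λ ≡ 15.
  x = λ² - 13 - 1 = 225 - 14 ≡ 34; y = λ·(13 - 34) - 34 ≡ 5. → (34, 5)
4Q: (34, 5) + (1, 31). λ = (31 - 5)/(1 - 34) ≡ 26/26 mod 59. 26⁻¹ ≡ 25 (mod 59) since 26·25 = 650 ≡ 1, so λ ≡ 1.
  x = λ² - 34 - 1 = 1 - 35 ≡ 25; y = λ·(34 - 25) - 5 ≡ 4. → (25, 4)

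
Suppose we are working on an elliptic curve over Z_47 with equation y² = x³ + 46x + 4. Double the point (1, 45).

(10, 30)

tangent at (1, 45): λ = (3·1² + 46)/(2·45) ≡ 2/43. 43⁻¹ ≡ 35 (mod 47), so λ ≡ 2·35 ≡ 23.
  x = λ² - 1 - 1 = 529 - 2 ≡ 10; y = λ·(1 - 10) - 45 ≡ 30. → (10, 30)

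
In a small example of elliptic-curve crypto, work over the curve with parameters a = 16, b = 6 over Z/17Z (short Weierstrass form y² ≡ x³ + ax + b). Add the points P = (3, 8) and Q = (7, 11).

(15, 0)

(3, 8) + (7, 11). λ = (11 - 8)/(7 - 3) ≡ 3/4 mod 17. 4⁻¹ ≡ 13 (mod 17), so λ ≡ 5.
  x = λ² - 3 - 7 = 25 - 10 ≡ 15; y = λ·(3 - 15) - 8 ≡ 0. → (15, 0)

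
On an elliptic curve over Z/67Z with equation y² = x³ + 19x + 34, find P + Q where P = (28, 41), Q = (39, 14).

(47, 30)

(28, 41) + (39, 14). λ = (14 - 41)/(39 - 28) ≡ 40/11 mod 67. 11⁻¹ ≡ 61 (mod 67), so λ ≡ 28.
  x = λ² - 28 - 39 = 784 - 67 ≡ 47; y = λ·(28 - 47) - 41 ≡ 30. → (47, 30)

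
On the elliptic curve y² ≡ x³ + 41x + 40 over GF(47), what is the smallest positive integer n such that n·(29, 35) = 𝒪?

2P: tangent at (29, 35): λ = (3·29² + 41)/(2·35) ≡ 26/23. 23⁻¹ ≡ 45 (mod 47), so λ ≡ 26·45 ≡ 42.
  x = λ² - 29 - 29 = 1764 - 58 ≡ 14; y = λ·(29 - 14) - 35 ≡ 31. → (14, 31)
3P: (14, 31) + (29, 35). λ = (35 - 31)/(29 - 14) ≡ 4/15 mod 47. 15⁻¹ ≡ 22 (mod 47), so λ ≡ 41.
  x = λ² - 14 - 29 = 1681 - 43 ≡ 40; y = λ·(14 - 40) - 31 ≡ 31. → (40, 31)
4P: (40, 31) + (29, 35). λ = (35 - 31)/(29 - 40) ≡ 4/36 mod 47. 36⁻¹ ≡ 17 (mod 47), so λ ≡ 21.
  x = λ² - 40 - 29 = 441 - 69 ≡ 43; y = λ·(40 - 43) - 31 ≡ 0. → (43, 0)
5P: (43, 0) + (29, 35). λ = (35 - 0)/(29 - 43) ≡ 35/33 mod 47. 33⁻¹ ≡ 10 (mod 47), so λ ≡ 21.
  x = λ² - 43 - 29 = 441 - 72 ≡ 40; y = λ·(43 - 40) - 0 ≡ 16. → (40, 16)
6P: (40, 16) + (29, 35). λ = (35 - 16)/(29 - 40) ≡ 19/36 mod 47. 36⁻¹ ≡ 17 (mod 47) since 36·17 = 612 ≡ 1, so λ ≡ 41.
  x = λ² - 40 - 29 = 1681 - 69 ≡ 14; y = λ·(40 - 14) - 16 ≡ 16. → (14, 16)
7P: (14, 16) + (29, 35). λ = (35 - 16)/(29 - 14) ≡ 19/15 mod 47. 15⁻¹ ≡ 22 (mod 47) since 15·22 = 330 ≡ 1, so λ ≡ 42.
  x = λ² - 14 - 29 = 1764 - 43 ≡ 29; y = λ·(14 - 29) - 16 ≡ 12. → (29, 12)
8P: (29, 12) + (29, 35): same x and y₁ ≡ -y₂, so the sum is 𝒪.
8P = 𝒪, so the order is 8.

8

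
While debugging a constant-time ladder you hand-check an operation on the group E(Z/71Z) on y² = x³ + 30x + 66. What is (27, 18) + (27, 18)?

tangent at (27, 18): λ = (3·27² + 30)/(2·18) ≡ 16/36. 36⁻¹ ≡ 2 (mod 71), so λ ≡ 16·2 ≡ 32.
  x = λ² - 27 - 27 = 1024 - 54 ≡ 47; y = λ·(27 - 47) - 18 ≡ 52. → (47, 52)

(47, 52)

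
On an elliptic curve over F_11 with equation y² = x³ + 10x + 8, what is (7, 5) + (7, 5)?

(6, 3)

tangent at (7, 5): λ = (3·7² + 10)/(2·5) ≡ 3/10. 10⁻¹ ≡ 10 (mod 11), so λ ≡ 3·10 ≡ 8.
  x = λ² - 7 - 7 = 64 - 14 ≡ 6; y = λ·(7 - 6) - 5 ≡ 3. → (6, 3)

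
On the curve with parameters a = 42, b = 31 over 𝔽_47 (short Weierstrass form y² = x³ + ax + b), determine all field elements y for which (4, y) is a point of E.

13, 34

x³ + 42x + 31 = 263 ≡ 28 (mod 47).
Square roots of 28 mod 47: 13 and 34 (since 13² = 169 ≡ 28).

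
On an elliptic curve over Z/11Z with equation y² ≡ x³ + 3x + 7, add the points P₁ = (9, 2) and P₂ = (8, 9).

(9, 2) + (8, 9). λ = (9 - 2)/(8 - 9) ≡ 7/10 mod 11. 10⁻¹ ≡ 10 (mod 11), so λ ≡ 4.
  x = λ² - 9 - 8 = 16 - 17 ≡ 10; y = λ·(9 - 10) - 2 ≡ 5. → (10, 5)

(10, 5)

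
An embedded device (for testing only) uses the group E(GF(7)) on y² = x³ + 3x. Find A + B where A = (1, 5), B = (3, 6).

(5, 0)

(1, 5) + (3, 6). λ = (6 - 5)/(3 - 1) ≡ 1/2 mod 7. 2⁻¹ ≡ 4 (mod 7), so λ ≡ 4.
  x = λ² - 1 - 3 = 16 - 4 ≡ 5; y = λ·(1 - 5) - 5 ≡ 0. → (5, 0)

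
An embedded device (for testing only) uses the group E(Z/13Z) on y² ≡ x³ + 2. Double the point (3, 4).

(6, 7)

tangent at (3, 4): λ = (3·3² + 0)/(2·4) ≡ 1/8. 8⁻¹ ≡ 5 (mod 13), so λ ≡ 1·5 ≡ 5.
  x = λ² - 3 - 3 = 25 - 6 ≡ 6; y = λ·(3 - 6) - 4 ≡ 7. → (6, 7)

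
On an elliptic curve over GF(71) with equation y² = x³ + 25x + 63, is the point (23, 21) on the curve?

y² = 21² ≡ 15; x³ + 25x + 63 = 12805 ≡ 25 (mod 71). 15 ≠ 25.

no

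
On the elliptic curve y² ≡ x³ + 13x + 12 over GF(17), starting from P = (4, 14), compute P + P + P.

(7, 2)

Repeated addition: build up to 3P.
2P: tangent at (4, 14): λ = (3·4² + 13)/(2·14) ≡ 10/11. 11⁻¹ ≡ 14 (mod 17), so λ ≡ 10·14 ≡ 4.
  x = λ² - 4 - 4 = 16 - 8 ≡ 8; y = λ·(4 - 8) - 14 ≡ 4. → (8, 4)
3P: (8, 4) + (4, 14). λ = (14 - 4)/(4 - 8) ≡ 10/13 mod 17. 13⁻¹ ≡ 4 (mod 17) since 13·4 = 52 ≡ 1, so λ ≡ 6.
  x = λ² - 8 - 4 = 36 - 12 ≡ 7; y = λ·(8 - 7) - 4 ≡ 2. → (7, 2)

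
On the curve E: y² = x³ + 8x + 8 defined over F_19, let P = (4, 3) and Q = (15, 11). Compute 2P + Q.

First 2P:
Repeated addition: build up to 2P.
2P: tangent at (4, 3): λ = (3·4² + 8)/(2·3) ≡ 18/6. 6⁻¹ ≡ 16 (mod 19) since 6·16 = 96 ≡ 1, so λ ≡ 18·16 ≡ 3.
  x = λ² - 4 - 4 = 9 - 8 ≡ 1; y = λ·(4 - 1) - 3 ≡ 6. → (1, 6)
2P = (1, 6).
Finally 2P + Q:
(1, 6) + (15, 11). λ = (11 - 6)/(15 - 1) ≡ 5/14 mod 19. 14⁻¹ ≡ 15 (mod 19), so λ ≡ 18.
  x = λ² - 1 - 15 = 324 - 16 ≡ 4; y = λ·(1 - 4) - 6 ≡ 16. → (4, 16)

(4, 16)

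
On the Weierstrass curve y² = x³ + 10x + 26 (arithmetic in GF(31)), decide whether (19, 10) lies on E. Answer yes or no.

y² = 10² ≡ 7; x³ + 10x + 26 = 7075 ≡ 7 (mod 31). 7 = 7.

yes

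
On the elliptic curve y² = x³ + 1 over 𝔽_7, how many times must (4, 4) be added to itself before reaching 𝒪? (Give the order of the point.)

2P: tangent at (4, 4): λ = (3·4² + 0)/(2·4) ≡ 6/1. 1⁻¹ ≡ 1 (mod 7), so λ ≡ 6·1 ≡ 6.
  x = λ² - 4 - 4 = 36 - 8 ≡ 0; y = λ·(4 - 0) - 4 ≡ 6. → (0, 6)
3P: (0, 6) + (4, 4). λ = (4 - 6)/(4 - 0) ≡ 5/4 mod 7. 4⁻¹ ≡ 2 (mod 7), so λ ≡ 3.
  x = λ² - 0 - 4 = 9 - 4 ≡ 5; y = λ·(0 - 5) - 6 ≡ 0. → (5, 0)
4P: (5, 0) + (4, 4). λ = (4 - 0)/(4 - 5) ≡ 4/6 mod 7. 6⁻¹ ≡ 6 (mod 7) since 6·6 = 36 ≡ 1, so λ ≡ 3.
  x = λ² - 5 - 4 = 9 - 9 ≡ 0; y = λ·(5 - 0) - 0 ≡ 1. → (0, 1)
5P: (0, 1) + (4, 4). λ = (4 - 1)/(4 - 0) ≡ 3/4 mod 7. 4⁻¹ ≡ 2 (mod 7) since 4·2 = 8 ≡ 1, so λ ≡ 6.
  x = λ² - 0 - 4 = 36 - 4 ≡ 4; y = λ·(0 - 4) - 1 ≡ 3. → (4, 3)
6P: (4, 3) + (4, 4): same x and y₁ ≡ -y₂, so the sum is 𝒪.
6P = 𝒪, so the order is 6.

6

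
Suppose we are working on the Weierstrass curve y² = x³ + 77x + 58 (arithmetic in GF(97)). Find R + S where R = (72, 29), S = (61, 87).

(88, 73)

(72, 29) + (61, 87). λ = (87 - 29)/(61 - 72) ≡ 58/86 mod 97. 86⁻¹ ≡ 44 (mod 97) since 86·44 = 3784 ≡ 1, so λ ≡ 30.
  x = λ² - 72 - 61 = 900 - 133 ≡ 88; y = λ·(72 - 88) - 29 ≡ 73. → (88, 73)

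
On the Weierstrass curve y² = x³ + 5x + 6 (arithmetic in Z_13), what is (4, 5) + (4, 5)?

tangent at (4, 5): λ = (3·4² + 5)/(2·5) ≡ 1/10. 10⁻¹ ≡ 4 (mod 13) since 10·4 = 40 ≡ 1, so λ ≡ 1·4 ≡ 4.
  x = λ² - 4 - 4 = 16 - 8 ≡ 8; y = λ·(4 - 8) - 5 ≡ 5. → (8, 5)

(8, 5)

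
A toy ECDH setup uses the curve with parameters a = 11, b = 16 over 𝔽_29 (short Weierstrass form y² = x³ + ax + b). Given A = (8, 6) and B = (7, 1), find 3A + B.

First 3A:
Repeated addition: build up to 3A.
2A: tangent at (8, 6): λ = (3·8² + 11)/(2·6) ≡ 0/12. 12⁻¹ ≡ 17 (mod 29) since 12·17 = 204 ≡ 1, so λ ≡ 0·17 ≡ 0.
  x = λ² - 8 - 8 = 0 - 16 ≡ 13; y = λ·(8 - 13) - 6 ≡ 23. → (13, 23)
3A: (13, 23) + (8, 6). λ = (6 - 23)/(8 - 13) ≡ 12/24 mod 29. 24⁻¹ ≡ 23 (mod 29) since 24·23 = 552 ≡ 1, so λ ≡ 15.
  x = λ² - 13 - 8 = 225 - 21 ≡ 1; y = λ·(13 - 1) - 23 ≡ 12. → (1, 12)
3A = (1, 12).
Finally 3A + B:
(1, 12) + (7, 1). λ = (1 - 12)/(7 - 1) ≡ 18/6 mod 29. 6⁻¹ ≡ 5 (mod 29), so λ ≡ 3.
  x = λ² - 1 - 7 = 9 - 8 ≡ 1; y = λ·(1 - 1) - 12 ≡ 17. → (1, 17)

(1, 17)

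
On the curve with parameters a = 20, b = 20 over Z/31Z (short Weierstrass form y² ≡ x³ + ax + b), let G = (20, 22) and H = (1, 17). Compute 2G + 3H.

(4, 28)

First 2G:
Repeated addition: build up to 2G.
2G: tangent at (20, 22): λ = (3·20² + 20)/(2·22) ≡ 11/13. 13⁻¹ ≡ 12 (mod 31), so λ ≡ 11·12 ≡ 8.
  x = λ² - 20 - 20 = 64 - 40 ≡ 24; y = λ·(20 - 24) - 22 ≡ 8. → (24, 8)
2G = (24, 8).
Next 3H:
Repeated addition: build up to 3H.
2H: tangent at (1, 17): λ = (3·1² + 20)/(2·17) ≡ 23/3. 3⁻¹ ≡ 21 (mod 31), so λ ≡ 23·21 ≡ 18.
  x = λ² - 1 - 1 = 324 - 2 ≡ 12; y = λ·(1 - 12) - 17 ≡ 2. → (12, 2)
3H: (12, 2) + (1, 17). λ = (17 - 2)/(1 - 12) ≡ 15/20 mod 31. 20⁻¹ ≡ 14 (mod 31) since 20·14 = 280 ≡ 1, so λ ≡ 24.
  x = λ² - 12 - 1 = 576 - 13 ≡ 5; y = λ·(12 - 5) - 2 ≡ 11. → (5, 11)
3H = (5, 11).
Finally 2G + 3H:
(24, 8) + (5, 11). λ = (11 - 8)/(5 - 24) ≡ 3/12 mod 31. 12⁻¹ ≡ 13 (mod 31) since 12·13 = 156 ≡ 1, so λ ≡ 8.
  x = λ² - 24 - 5 = 64 - 29 ≡ 4; y = λ·(24 - 4) - 8 ≡ 28. → (4, 28)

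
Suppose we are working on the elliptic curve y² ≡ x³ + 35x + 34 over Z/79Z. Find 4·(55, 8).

Write G = (55, 8).
Repeated addition: build up to 4G.
2G: tangent at (55, 8): λ = (3·55² + 35)/(2·8) ≡ 25/16. 16⁻¹ ≡ 5 (mod 79) since 16·5 = 80 ≡ 1, so λ ≡ 25·5 ≡ 46.
  x = λ² - 55 - 55 = 2116 - 110 ≡ 31; y = λ·(55 - 31) - 8 ≡ 69. → (31, 69)
3G: (31, 69) + (55, 8). λ = (8 - 69)/(55 - 31) ≡ 18/24 mod 79. 24⁻¹ ≡ 56 (mod 79), so λ ≡ 60.
  x = λ² - 31 - 55 = 3600 - 86 ≡ 38; y = λ·(31 - 38) - 69 ≡ 64. → (38, 64)
4G: (38, 64) + (55, 8). λ = (8 - 64)/(55 - 38) ≡ 23/17 mod 79. 17⁻¹ ≡ 14 (mod 79), so λ ≡ 6.
  x = λ² - 38 - 55 = 36 - 93 ≡ 22; y = λ·(38 - 22) - 64 ≡ 32. → (22, 32)

(22, 32)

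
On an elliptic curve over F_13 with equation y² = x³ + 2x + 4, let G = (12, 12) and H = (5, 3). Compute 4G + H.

(0, 11)

First 4G:
Repeated addition: build up to 4G.
2G: tangent at (12, 12): λ = (3·12² + 2)/(2·12) ≡ 5/11. 11⁻¹ ≡ 6 (mod 13), so λ ≡ 5·6 ≡ 4.
  x = λ² - 12 - 12 = 16 - 24 ≡ 5; y = λ·(12 - 5) - 12 ≡ 3. → (5, 3)
3G: (5, 3) + (12, 12). λ = (12 - 3)/(12 - 5) ≡ 9/7 mod 13. 7⁻¹ ≡ 2 (mod 13), so λ ≡ 5.
  x = λ² - 5 - 12 = 25 - 17 ≡ 8; y = λ·(5 - 8) - 3 ≡ 8. → (8, 8)
4G: (8, 8) + (12, 12). λ = (12 - 8)/(12 - 8) ≡ 4/4 mod 13. 4⁻¹ ≡ 10 (mod 13), so λ ≡ 1.
  x = λ² - 8 - 12 = 1 - 20 ≡ 7; y = λ·(8 - 7) - 8 ≡ 6. → (7, 6)
4G = (7, 6).
Finally 4G + H:
(7, 6) + (5, 3). λ = (3 - 6)/(5 - 7) ≡ 10/11 mod 13. 11⁻¹ ≡ 6 (mod 13) since 11·6 = 66 ≡ 1, so λ ≡ 8.
  x = λ² - 7 - 5 = 64 - 12 ≡ 0; y = λ·(7 - 0) - 6 ≡ 11. → (0, 11)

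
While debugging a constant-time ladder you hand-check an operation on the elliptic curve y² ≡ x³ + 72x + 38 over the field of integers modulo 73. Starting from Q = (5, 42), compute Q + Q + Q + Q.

Repeated addition: build up to 4Q.
2Q: tangent at (5, 42): λ = (3·5² + 72)/(2·42) ≡ 1/11. 11⁻¹ ≡ 20 (mod 73) since 11·20 = 220 ≡ 1, so λ ≡ 1·20 ≡ 20.
  x = λ² - 5 - 5 = 400 - 10 ≡ 25; y = λ·(5 - 25) - 42 ≡ 69. → (25, 69)
3Q: (25, 69) + (5, 42). λ = (42 - 69)/(5 - 25) ≡ 46/53 mod 73. 53⁻¹ ≡ 62 (mod 73), so λ ≡ 5.
  x = λ² - 25 - 5 = 25 - 30 ≡ 68; y = λ·(25 - 68) - 69 ≡ 8. → (68, 8)
4Q: (68, 8) + (5, 42). λ = (42 - 8)/(5 - 68) ≡ 34/10 mod 73. 10⁻¹ ≡ 22 (mod 73) since 10·22 = 220 ≡ 1, so λ ≡ 18.
  x = λ² - 68 - 5 = 324 - 73 ≡ 32; y = λ·(68 - 32) - 8 ≡ 56. → (32, 56)

(32, 56)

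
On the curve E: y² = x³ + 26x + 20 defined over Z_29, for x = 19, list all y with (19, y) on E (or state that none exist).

x³ + 26x + 20 = 7373 ≡ 7 (mod 29).
Square roots of 7 mod 29: 6 and 23 (since 6² = 36 ≡ 7).

6, 23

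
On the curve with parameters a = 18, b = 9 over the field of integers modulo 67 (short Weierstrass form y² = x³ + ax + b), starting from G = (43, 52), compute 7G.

(18, 1)

Repeated addition: build up to 7G.
2G: tangent at (43, 52): λ = (3·43² + 18)/(2·52) ≡ 4/37. 37⁻¹ ≡ 29 (mod 67), so λ ≡ 4·29 ≡ 49.
  x = λ² - 43 - 43 = 2401 - 86 ≡ 37; y = λ·(43 - 37) - 52 ≡ 41. → (37, 41)
3G: (37, 41) + (43, 52). λ = (52 - 41)/(43 - 37) ≡ 11/6 mod 67. 6⁻¹ ≡ 56 (mod 67), so λ ≡ 13.
  x = λ² - 37 - 43 = 169 - 80 ≡ 22; y = λ·(37 - 22) - 41 ≡ 20. → (22, 20)
4G: (22, 20) + (43, 52). λ = (52 - 20)/(43 - 22) ≡ 32/21 mod 67. 21⁻¹ ≡ 16 (mod 67), so λ ≡ 43.
  x = λ² - 22 - 43 = 1849 - 65 ≡ 42; y = λ·(22 - 42) - 20 ≡ 58. → (42, 58)
5G: (42, 58) + (43, 52). λ = (52 - 58)/(43 - 42) ≡ 61/1 mod 67. 1⁻¹ ≡ 1 (mod 67) since 1·1 = 1 ≡ 1, so λ ≡ 61.
  x = λ² - 42 - 43 = 3721 - 85 ≡ 18; y = λ·(42 - 18) - 58 ≡ 66. → (18, 66)
6G: (18, 66) + (43, 52). λ = (52 - 66)/(43 - 18) ≡ 53/25 mod 67. 25⁻¹ ≡ 59 (mod 67) since 25·59 = 1475 ≡ 1, so λ ≡ 45.
  x = λ² - 18 - 43 = 2025 - 61 ≡ 21; y = λ·(18 - 21) - 66 ≡ 0. → (21, 0)
7G: (21, 0) + (43, 52). λ = (52 - 0)/(43 - 21) ≡ 52/22 mod 67. 22⁻¹ ≡ 64 (mod 67), so λ ≡ 45.
  x = λ² - 21 - 43 = 2025 - 64 ≡ 18; y = λ·(21 - 18) - 0 ≡ 1. → (18, 1)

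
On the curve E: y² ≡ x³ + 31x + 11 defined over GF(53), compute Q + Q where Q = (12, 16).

tangent at (12, 16): λ = (3·12² + 31)/(2·16) ≡ 39/32. 32⁻¹ ≡ 5 (mod 53) since 32·5 = 160 ≡ 1, so λ ≡ 39·5 ≡ 36.
  x = λ² - 12 - 12 = 1296 - 24 ≡ 0; y = λ·(12 - 0) - 16 ≡ 45. → (0, 45)

(0, 45)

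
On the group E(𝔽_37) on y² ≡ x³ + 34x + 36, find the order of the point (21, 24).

11

2P: tangent at (21, 24): λ = (3·21² + 34)/(2·24) ≡ 25/11. 11⁻¹ ≡ 27 (mod 37) since 11·27 = 297 ≡ 1, so λ ≡ 25·27 ≡ 9.
  x = λ² - 21 - 21 = 81 - 42 ≡ 2; y = λ·(21 - 2) - 24 ≡ 36. → (2, 36)
3P: (2, 36) + (21, 24). λ = (24 - 36)/(21 - 2) ≡ 25/19 mod 37. 19⁻¹ ≡ 2 (mod 37) since 19·2 = 38 ≡ 1, so λ ≡ 13.
  x = λ² - 2 - 21 = 169 - 23 ≡ 35; y = λ·(2 - 35) - 36 ≡ 16. → (35, 16)
4P: (35, 16) + (21, 24). λ = (24 - 16)/(21 - 35) ≡ 8/23 mod 37. 23⁻¹ ≡ 29 (mod 37), so λ ≡ 10.
  x = λ² - 35 - 21 = 100 - 56 ≡ 7; y = λ·(35 - 7) - 16 ≡ 5. → (7, 5)
5P: (7, 5) + (21, 24). λ = (24 - 5)/(21 - 7) ≡ 19/14 mod 37. 14⁻¹ ≡ 8 (mod 37), so λ ≡ 4.
  x = λ² - 7 - 21 = 16 - 28 ≡ 25; y = λ·(7 - 25) - 5 ≡ 34. → (25, 34)
6P: (25, 34) + (21, 24). λ = (24 - 34)/(21 - 25) ≡ 27/33 mod 37. 33⁻¹ ≡ 9 (mod 37) since 33·9 = 297 ≡ 1, so λ ≡ 21.
  x = λ² - 25 - 21 = 441 - 46 ≡ 25; y = λ·(25 - 25) - 34 ≡ 3. → (25, 3)
7P: (25, 3) + (21, 24). λ = (24 - 3)/(21 - 25) ≡ 21/33 mod 37. 33⁻¹ ≡ 9 (mod 37) since 33·9 = 297 ≡ 1, so λ ≡ 4.
  x = λ² - 25 - 21 = 16 - 46 ≡ 7; y = λ·(25 - 7) - 3 ≡ 32. → (7, 32)
8P: (7, 32) + (21, 24). λ = (24 - 32)/(21 - 7) ≡ 29/14 mod 37. 14⁻¹ ≡ 8 (mod 37) since 14·8 = 112 ≡ 1, so λ ≡ 10.
  x = λ² - 7 - 21 = 100 - 28 ≡ 35; y = λ·(7 - 35) - 32 ≡ 21. → (35, 21)
9P: (35, 21) + (21, 24). λ = (24 - 21)/(21 - 35) ≡ 3/23 mod 37. 23⁻¹ ≡ 29 (mod 37) since 23·29 = 667 ≡ 1, so λ ≡ 13.
  x = λ² - 35 - 21 = 169 - 56 ≡ 2; y = λ·(35 - 2) - 21 ≡ 1. → (2, 1)
10P: (2, 1) + (21, 24). λ = (24 - 1)/(21 - 2) ≡ 23/19 mod 37. 19⁻¹ ≡ 2 (mod 37) since 19·2 = 38 ≡ 1, so λ ≡ 9.
  x = λ² - 2 - 21 = 81 - 23 ≡ 21; y = λ·(2 - 21) - 1 ≡ 13. → (21, 13)
11P: (21, 13) + (21, 24): same x and y₁ ≡ -y₂, so the sum is O.
11P = O, so the order is 11.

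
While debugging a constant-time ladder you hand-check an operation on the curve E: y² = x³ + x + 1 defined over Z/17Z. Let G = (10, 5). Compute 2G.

tangent at (10, 5): λ = (3·10² + 1)/(2·5) ≡ 12/10. 10⁻¹ ≡ 12 (mod 17) since 10·12 = 120 ≡ 1, so λ ≡ 12·12 ≡ 8.
  x = λ² - 10 - 10 = 64 - 20 ≡ 10; y = λ·(10 - 10) - 5 ≡ 12. → (10, 12)

(10, 12)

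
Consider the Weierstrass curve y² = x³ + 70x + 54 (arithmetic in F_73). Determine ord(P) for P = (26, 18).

9

2P: tangent at (26, 18): λ = (3·26² + 70)/(2·18) ≡ 54/36. 36⁻¹ ≡ 71 (mod 73), so λ ≡ 54·71 ≡ 38.
  x = λ² - 26 - 26 = 1444 - 52 ≡ 5; y = λ·(26 - 5) - 18 ≡ 50. → (5, 50)
3P: (5, 50) + (26, 18). λ = (18 - 50)/(26 - 5) ≡ 41/21 mod 73. 21⁻¹ ≡ 7 (mod 73), so λ ≡ 68.
  x = λ² - 5 - 26 = 4624 - 31 ≡ 67; y = λ·(5 - 67) - 50 ≡ 41. → (67, 41)
4P: (67, 41) + (26, 18). λ = (18 - 41)/(26 - 67) ≡ 50/32 mod 73. 32⁻¹ ≡ 16 (mod 73) since 32·16 = 512 ≡ 1, so λ ≡ 70.
  x = λ² - 67 - 26 = 4900 - 93 ≡ 62; y = λ·(67 - 62) - 41 ≡ 17. → (62, 17)
5P: (62, 17) + (26, 18). λ = (18 - 17)/(26 - 62) ≡ 1/37 mod 73. 37⁻¹ ≡ 2 (mod 73), so λ ≡ 2.
  x = λ² - 62 - 26 = 4 - 88 ≡ 62; y = λ·(62 - 62) - 17 ≡ 56. → (62, 56)
6P: (62, 56) + (26, 18). λ = (18 - 56)/(26 - 62) ≡ 35/37 mod 73. 37⁻¹ ≡ 2 (mod 73), so λ ≡ 70.
  x = λ² - 62 - 26 = 4900 - 88 ≡ 67; y = λ·(62 - 67) - 56 ≡ 32. → (67, 32)
7P: (67, 32) + (26, 18). λ = (18 - 32)/(26 - 67) ≡ 59/32 mod 73. 32⁻¹ ≡ 16 (mod 73) since 32·16 = 512 ≡ 1, so λ ≡ 68.
  x = λ² - 67 - 26 = 4624 - 93 ≡ 5; y = λ·(67 - 5) - 32 ≡ 23. → (5, 23)
8P: (5, 23) + (26, 18). λ = (18 - 23)/(26 - 5) ≡ 68/21 mod 73. 21⁻¹ ≡ 7 (mod 73), so λ ≡ 38.
  x = λ² - 5 - 26 = 1444 - 31 ≡ 26; y = λ·(5 - 26) - 23 ≡ 55. → (26, 55)
9P: (26, 55) + (26, 18): same x and y₁ ≡ -y₂, so the sum is O.
9P = O, so the order is 9.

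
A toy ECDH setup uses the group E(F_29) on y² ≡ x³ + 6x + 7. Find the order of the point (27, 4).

2P: tangent at (27, 4): λ = (3·27² + 6)/(2·4) ≡ 18/8. 8⁻¹ ≡ 11 (mod 29) since 8·11 = 88 ≡ 1, so λ ≡ 18·11 ≡ 24.
  x = λ² - 27 - 27 = 576 - 54 ≡ 0; y = λ·(27 - 0) - 4 ≡ 6. → (0, 6)
3P: (0, 6) + (27, 4). λ = (4 - 6)/(27 - 0) ≡ 27/27 mod 29. 27⁻¹ ≡ 14 (mod 29), so λ ≡ 1.
  x = λ² - 0 - 27 = 1 - 27 ≡ 3; y = λ·(0 - 3) - 6 ≡ 20. → (3, 20)
4P: (3, 20) + (27, 4). λ = (4 - 20)/(27 - 3) ≡ 13/24 mod 29. 24⁻¹ ≡ 23 (mod 29) since 24·23 = 552 ≡ 1, so λ ≡ 9.
  x = λ² - 3 - 27 = 81 - 30 ≡ 22; y = λ·(3 - 22) - 20 ≡ 12. → (22, 12)
5P: (22, 12) + (27, 4). λ = (4 - 12)/(27 - 22) ≡ 21/5 mod 29. 5⁻¹ ≡ 6 (mod 29), so λ ≡ 10.
  x = λ² - 22 - 27 = 100 - 49 ≡ 22; y = λ·(22 - 22) - 12 ≡ 17. → (22, 17)
6P: (22, 17) + (27, 4). λ = (4 - 17)/(27 - 22) ≡ 16/5 mod 29. 5⁻¹ ≡ 6 (mod 29), so λ ≡ 9.
  x = λ² - 22 - 27 = 81 - 49 ≡ 3; y = λ·(22 - 3) - 17 ≡ 9. → (3, 9)
7P: (3, 9) + (27, 4). λ = (4 - 9)/(27 - 3) ≡ 24/24 mod 29. 24⁻¹ ≡ 23 (mod 29) since 24·23 = 552 ≡ 1, so λ ≡ 1.
  x = λ² - 3 - 27 = 1 - 30 ≡ 0; y = λ·(3 - 0) - 9 ≡ 23. → (0, 23)
8P: (0, 23) + (27, 4). λ = (4 - 23)/(27 - 0) ≡ 10/27 mod 29. 27⁻¹ ≡ 14 (mod 29) since 27·14 = 378 ≡ 1, so λ ≡ 24.
  x = λ² - 0 - 27 = 576 - 27 ≡ 27; y = λ·(0 - 27) - 23 ≡ 25. → (27, 25)
9P: (27, 25) + (27, 4): same x and y₁ ≡ -y₂, so the sum is the point at infinity.
9P = the point at infinity, so the order is 9.

9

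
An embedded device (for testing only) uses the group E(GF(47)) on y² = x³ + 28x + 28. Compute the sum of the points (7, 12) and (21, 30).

(7, 12) + (21, 30). λ = (30 - 12)/(21 - 7) ≡ 18/14 mod 47. 14⁻¹ ≡ 37 (mod 47), so λ ≡ 8.
  x = λ² - 7 - 21 = 64 - 28 ≡ 36; y = λ·(7 - 36) - 12 ≡ 38. → (36, 38)

(36, 38)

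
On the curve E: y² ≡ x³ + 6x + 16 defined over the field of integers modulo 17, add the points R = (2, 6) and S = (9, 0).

(2, 6) + (9, 0). λ = (0 - 6)/(9 - 2) ≡ 11/7 mod 17. 7⁻¹ ≡ 5 (mod 17), so λ ≡ 4.
  x = λ² - 2 - 9 = 16 - 11 ≡ 5; y = λ·(2 - 5) - 6 ≡ 16. → (5, 16)

(5, 16)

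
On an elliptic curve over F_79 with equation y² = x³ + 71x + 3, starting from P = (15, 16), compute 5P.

(6, 31)

Repeated addition: build up to 5P.
2P: tangent at (15, 16): λ = (3·15² + 71)/(2·16) ≡ 35/32. 32⁻¹ ≡ 42 (mod 79), so λ ≡ 35·42 ≡ 48.
  x = λ² - 15 - 15 = 2304 - 30 ≡ 62; y = λ·(15 - 62) - 16 ≡ 19. → (62, 19)
3P: (62, 19) + (15, 16). λ = (16 - 19)/(15 - 62) ≡ 76/32 mod 79. 32⁻¹ ≡ 42 (mod 79) since 32·42 = 1344 ≡ 1, so λ ≡ 32.
  x = λ² - 62 - 15 = 1024 - 77 ≡ 78; y = λ·(62 - 78) - 19 ≡ 22. → (78, 22)
4P: (78, 22) + (15, 16). λ = (16 - 22)/(15 - 78) ≡ 73/16 mod 79. 16⁻¹ ≡ 5 (mod 79), so λ ≡ 49.
  x = λ² - 78 - 15 = 2401 - 93 ≡ 17; y = λ·(78 - 17) - 22 ≡ 44. → (17, 44)
5P: (17, 44) + (15, 16). λ = (16 - 44)/(15 - 17) ≡ 51/77 mod 79. 77⁻¹ ≡ 39 (mod 79) since 77·39 = 3003 ≡ 1, so λ ≡ 14.
  x = λ² - 17 - 15 = 196 - 32 ≡ 6; y = λ·(17 - 6) - 44 ≡ 31. → (6, 31)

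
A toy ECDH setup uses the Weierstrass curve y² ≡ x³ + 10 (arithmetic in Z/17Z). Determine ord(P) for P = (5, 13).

2P: tangent at (5, 13): λ = (3·5² + 0)/(2·13) ≡ 7/9. 9⁻¹ ≡ 2 (mod 17) since 9·2 = 18 ≡ 1, so λ ≡ 7·2 ≡ 14.
  x = λ² - 5 - 5 = 196 - 10 ≡ 16; y = λ·(5 - 16) - 13 ≡ 3. → (16, 3)
3P: (16, 3) + (5, 13). λ = (13 - 3)/(5 - 16) ≡ 10/6 mod 17. 6⁻¹ ≡ 3 (mod 17) since 6·3 = 18 ≡ 1, so λ ≡ 13.
  x = λ² - 16 - 5 = 169 - 21 ≡ 12; y = λ·(16 - 12) - 3 ≡ 15. → (12, 15)
4P: (12, 15) + (5, 13). λ = (13 - 15)/(5 - 12) ≡ 15/10 mod 17. 10⁻¹ ≡ 12 (mod 17), so λ ≡ 10.
  x = λ² - 12 - 5 = 100 - 17 ≡ 15; y = λ·(12 - 15) - 15 ≡ 6. → (15, 6)
5P: (15, 6) + (5, 13). λ = (13 - 6)/(5 - 15) ≡ 7/7 mod 17. 7⁻¹ ≡ 5 (mod 17) since 7·5 = 35 ≡ 1, so λ ≡ 1.
  x = λ² - 15 - 5 = 1 - 20 ≡ 15; y = λ·(15 - 15) - 6 ≡ 11. → (15, 11)
6P: (15, 11) + (5, 13). λ = (13 - 11)/(5 - 15) ≡ 2/7 mod 17. 7⁻¹ ≡ 5 (mod 17), so λ ≡ 10.
  x = λ² - 15 - 5 = 100 - 20 ≡ 12; y = λ·(15 - 12) - 11 ≡ 2. → (12, 2)
7P: (12, 2) + (5, 13). λ = (13 - 2)/(5 - 12) ≡ 11/10 mod 17. 10⁻¹ ≡ 12 (mod 17), so λ ≡ 13.
  x = λ² - 12 - 5 = 169 - 17 ≡ 16; y = λ·(12 - 16) - 2 ≡ 14. → (16, 14)
8P: (16, 14) + (5, 13). λ = (13 - 14)/(5 - 16) ≡ 16/6 mod 17. 6⁻¹ ≡ 3 (mod 17), so λ ≡ 14.
  x = λ² - 16 - 5 = 196 - 21 ≡ 5; y = λ·(16 - 5) - 14 ≡ 4. → (5, 4)
9P: (5, 4) + (5, 13): same x and y₁ ≡ -y₂, so the sum is ∞.
9P = ∞, so the order is 9.

9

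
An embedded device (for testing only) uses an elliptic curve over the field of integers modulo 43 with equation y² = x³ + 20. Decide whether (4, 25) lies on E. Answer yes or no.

no

y² = 25² ≡ 23; x³ + 0x + 20 = 84 ≡ 41 (mod 43). 23 ≠ 41.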